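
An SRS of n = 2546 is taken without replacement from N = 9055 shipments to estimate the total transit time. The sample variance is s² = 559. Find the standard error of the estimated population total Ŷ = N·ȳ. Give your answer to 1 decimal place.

3597.3

Var(Ŷ) = N²·Var(ȳ) = N²·(1 − n/N)·s²/n.
f = 2546/9055 = 0.28117062; Var(ȳ) = 0.71882938·559/2546 = 0.15782625.
Var(Ŷ) = 9055² · 0.15782625 = 1.2940652 × 10^7.
SE(Ŷ) = √(1.2940652 × 10^7) = 3597.3.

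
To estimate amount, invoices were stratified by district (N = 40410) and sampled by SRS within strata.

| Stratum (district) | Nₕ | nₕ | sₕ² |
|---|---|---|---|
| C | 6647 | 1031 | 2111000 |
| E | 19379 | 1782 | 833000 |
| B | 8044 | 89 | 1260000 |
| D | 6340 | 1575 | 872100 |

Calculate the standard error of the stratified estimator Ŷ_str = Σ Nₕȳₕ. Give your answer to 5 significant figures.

Var(Ŷ_str) = Σₕ Nₕ²(1 − fₕ)sₕ²/nₕ.
C: 6647²·(1 − 1031/6647)·2111000/1031 = 7.6433253 × 10^10.
E: 19379²·(1 − 1782/19379)·833000/1782 = 1.5940697 × 10^11.
B: 8044²·(1 − 89/8044)·1260000/89 = 9.0592613 × 10^11.
D: 6340²·(1 − 1575/6340)·872100/1575 = 1.6727764 × 10^10.
Sum = 1.1584941 × 10^12.
SE = √(1.1584941 × 10^12) = 1.0763 × 10^6.

1.0763 × 10^6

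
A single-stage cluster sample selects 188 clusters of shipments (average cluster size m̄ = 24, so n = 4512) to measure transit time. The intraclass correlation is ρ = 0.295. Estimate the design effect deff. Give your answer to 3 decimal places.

deff = 1 + (24 − 1)·0.295 = 1 + 6.785 = 7.785.

7.785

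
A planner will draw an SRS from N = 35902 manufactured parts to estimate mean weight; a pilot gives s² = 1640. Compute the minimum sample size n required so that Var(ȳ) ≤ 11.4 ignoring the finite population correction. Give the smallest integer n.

144

Without fpc, n₀ = s²/D = 1640/11.4 = 143.8596.
Rounding up, n = 144.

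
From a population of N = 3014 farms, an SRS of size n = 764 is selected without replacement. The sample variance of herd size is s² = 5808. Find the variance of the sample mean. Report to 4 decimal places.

Under SRS without replacement, Var(ȳ) = (1 − f)·s²/n with f = n/N = 764/3014 = 0.25348374.
Var(ȳ) = (1 − 0.25348374)·5808/764 = 0.74651626·7.6020942 = 5.6750869.

5.6751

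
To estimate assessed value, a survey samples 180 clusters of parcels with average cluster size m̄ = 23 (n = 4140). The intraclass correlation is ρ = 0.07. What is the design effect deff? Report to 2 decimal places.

deff = 1 + (23 − 1)·0.07 = 1 + 1.54 = 2.54.

2.54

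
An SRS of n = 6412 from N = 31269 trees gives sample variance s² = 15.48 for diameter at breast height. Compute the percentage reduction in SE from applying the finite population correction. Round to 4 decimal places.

10.8406

f = n/N = 6412/31269 = 0.20505932.
SE_no-fpc = √(s²/n) = 0.049134747; SE_fpc = √((1−f)s²/n) = 0.043808268.
Ratio = √(1−f) = 0.89159446. Reduction = 100·(1 − 0.89159446) = 10.8406%.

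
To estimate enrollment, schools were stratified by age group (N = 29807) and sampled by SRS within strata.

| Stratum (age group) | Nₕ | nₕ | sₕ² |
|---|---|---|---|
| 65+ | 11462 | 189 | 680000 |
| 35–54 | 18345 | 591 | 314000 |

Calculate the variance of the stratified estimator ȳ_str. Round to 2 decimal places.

718.02

Var(ȳ_str) = Σₕ Wₕ²(1 − fₕ)sₕ²/nₕ with Wₕ = Nₕ/N, N = 29807.
65+: Wₕ = 0.38454054; term = 0.38454054²·(1 − 0.01648927)·680000/189 = 523.2515.
35–54: Wₕ = 0.61545946; term = 0.61545946²·(1 − 0.03221586)·314000/591 = 194.76888.
Sum = 718.02038.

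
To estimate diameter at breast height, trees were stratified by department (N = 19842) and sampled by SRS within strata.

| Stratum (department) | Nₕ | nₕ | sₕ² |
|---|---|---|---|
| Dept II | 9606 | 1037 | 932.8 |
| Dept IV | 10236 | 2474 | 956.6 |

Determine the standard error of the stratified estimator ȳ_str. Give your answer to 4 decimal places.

0.5158

Var(ȳ_str) = Σₕ Wₕ²(1 − fₕ)sₕ²/nₕ with Wₕ = Nₕ/N, N = 19842.
Dept II: Wₕ = 0.48412458; term = 0.48412458²·(1 − 0.10795336)·932.8/1037 = 0.18806658.
Dept IV: Wₕ = 0.51587542; term = 0.51587542²·(1 − 0.24169597)·956.6/2474 = 0.078030377.
Sum = 0.26609696.
SE = √(0.26609696) = 0.5158.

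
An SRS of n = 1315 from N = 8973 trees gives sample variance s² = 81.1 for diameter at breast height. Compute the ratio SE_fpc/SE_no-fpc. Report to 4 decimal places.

0.9238

f = n/N = 1315/8973 = 0.14655076.
SE_no-fpc = √(s²/n) = 0.2483405; SE_fpc = √((1−f)s²/n) = 0.22942271.
Ratio = √(1−f) = 0.92382316.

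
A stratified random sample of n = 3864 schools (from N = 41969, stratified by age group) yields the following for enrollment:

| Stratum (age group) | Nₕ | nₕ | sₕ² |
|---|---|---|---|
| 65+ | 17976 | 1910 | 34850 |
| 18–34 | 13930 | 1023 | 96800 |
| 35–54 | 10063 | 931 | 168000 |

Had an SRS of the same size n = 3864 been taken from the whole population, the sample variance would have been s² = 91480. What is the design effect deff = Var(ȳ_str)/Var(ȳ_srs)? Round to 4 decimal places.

1.0265

Var(ȳ_str) = Σ Wₕ²(1−fₕ)sₕ²/nₕ with Wₕ = Nₕ/41969:
  65+: (17976/41969)²·(1−1910/17976)·34850/1910 = 2.9916652
  18–34: (13930/41969)²·(1−1023/13930)·96800/1023 = 9.6587051
  35–54: (10063/41969)²·(1−931/10063)·168000/931 = 9.4144669
  → Var(ȳ_str) = 22.064837.
Var(ȳ_srs) = (1 − 3864/41969)·91480/3864 = 21.495244.
deff = 22.064837 / 21.495244 = 1.0265.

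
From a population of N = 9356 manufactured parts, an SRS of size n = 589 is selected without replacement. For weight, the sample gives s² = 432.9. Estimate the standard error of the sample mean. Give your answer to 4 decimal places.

Under SRS without replacement, Var(ȳ) = (1 − f)·s²/n with f = n/N = 589/9356 = 0.06295425.
Var(ȳ) = (1 − 0.06295425)·432.9/589 = 0.93704575·0.73497453 = 0.68870476.
SE(ȳ) = √(0.68870476) = 0.8299.

0.8299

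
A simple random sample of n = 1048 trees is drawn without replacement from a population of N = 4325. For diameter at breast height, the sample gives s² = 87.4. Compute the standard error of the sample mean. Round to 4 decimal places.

0.2514

Under SRS without replacement, Var(ȳ) = (1 − f)·s²/n with f = n/N = 1048/4325 = 0.24231214.
Var(ȳ) = (1 − 0.24231214)·87.4/1048 = 0.75768786·0.083396947 = 0.063188854.
SE(ȳ) = √(0.063188854) = 0.2514.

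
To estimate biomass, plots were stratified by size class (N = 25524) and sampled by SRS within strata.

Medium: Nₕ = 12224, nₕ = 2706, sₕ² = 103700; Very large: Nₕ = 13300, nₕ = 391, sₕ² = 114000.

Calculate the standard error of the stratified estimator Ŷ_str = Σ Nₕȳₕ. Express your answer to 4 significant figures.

Var(Ŷ_str) = Σₕ Nₕ²(1 − fₕ)sₕ²/nₕ.
Medium: 12224²·(1 − 2706/12224)·103700/2706 = 4.458718 × 10^9.
Very large: 13300²·(1 − 391/13300)·114000/391 = 5.0057866 × 10^10.
Sum = 5.4516584 × 10^10.
SE = √(5.4516584 × 10^10) = 233500.

233500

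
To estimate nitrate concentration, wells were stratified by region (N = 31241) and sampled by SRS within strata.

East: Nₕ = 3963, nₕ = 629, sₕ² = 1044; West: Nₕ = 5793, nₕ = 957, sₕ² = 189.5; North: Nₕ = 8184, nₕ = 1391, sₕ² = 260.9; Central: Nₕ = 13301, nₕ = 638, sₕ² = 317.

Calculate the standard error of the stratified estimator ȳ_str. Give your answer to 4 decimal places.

Var(ȳ_str) = Σₕ Wₕ²(1 − fₕ)sₕ²/nₕ with Wₕ = Nₕ/N, N = 31241.
East: Wₕ = 0.12685253; term = 0.12685253²·(1 − 0.15871814)·1044/629 = 0.022469306.
West: Wₕ = 0.18542940; term = 0.18542940²·(1 − 0.16519938)·189.5/957 = 0.0056837798.
North: Wₕ = 0.26196345; term = 0.26196345²·(1 − 0.16996579)·260.9/1391 = 0.010683765.
Central: Wₕ = 0.42575462; term = 0.42575462²·(1 − 0.04796632)·317/638 = 0.085745163.
Sum = 0.12458201.
SE = √(0.12458201) = 0.3530.

0.3530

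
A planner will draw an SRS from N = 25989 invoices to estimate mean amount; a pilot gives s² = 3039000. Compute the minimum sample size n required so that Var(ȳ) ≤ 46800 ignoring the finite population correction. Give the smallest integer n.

Without fpc, n₀ = s²/D = 3039000/46800 = 64.9359.
Rounding up, n = 65.

65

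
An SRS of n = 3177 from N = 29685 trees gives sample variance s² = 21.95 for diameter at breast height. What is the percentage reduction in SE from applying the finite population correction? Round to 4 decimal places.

f = n/N = 3177/29685 = 0.10702375.
SE_no-fpc = √(s²/n) = 0.083120597; SE_fpc = √((1−f)s²/n) = 0.07854682.
Ratio = √(1−f) = 0.94497421. Reduction = 100·(1 − 0.94497421) = 5.5026%.

5.5026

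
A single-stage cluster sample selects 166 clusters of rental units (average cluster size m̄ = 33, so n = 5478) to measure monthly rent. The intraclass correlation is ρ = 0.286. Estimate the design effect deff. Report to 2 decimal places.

deff = 1 + (33 − 1)·0.286 = 1 + 9.152 = 10.152.

10.15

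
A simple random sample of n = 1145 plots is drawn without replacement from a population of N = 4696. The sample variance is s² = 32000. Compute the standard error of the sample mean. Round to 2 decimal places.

Under SRS without replacement, Var(ȳ) = (1 − f)·s²/n with f = n/N = 1145/4696 = 0.24382453.
Var(ȳ) = (1 − 0.24382453)·32000/1145 = 0.75617547·27.947598 = 21.133288.
SE(ȳ) = √(21.133288) = 4.60.

4.60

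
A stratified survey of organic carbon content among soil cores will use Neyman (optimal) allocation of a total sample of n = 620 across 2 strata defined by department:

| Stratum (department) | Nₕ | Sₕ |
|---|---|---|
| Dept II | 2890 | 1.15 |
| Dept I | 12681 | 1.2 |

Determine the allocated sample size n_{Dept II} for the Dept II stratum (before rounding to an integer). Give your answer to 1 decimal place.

Neyman allocation: nₕ = n·NₕSₕ / Σⱼ NⱼSⱼ.
Σ NⱼSⱼ = 2890·1.15 + 12681·1.2 = 18540.7.
n_{Dept II} = 620·2890·1.15 / 18540.7 = 111.1.

111.1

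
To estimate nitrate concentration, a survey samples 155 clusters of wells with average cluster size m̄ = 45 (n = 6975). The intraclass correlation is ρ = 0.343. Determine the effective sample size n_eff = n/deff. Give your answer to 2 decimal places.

433.45

deff = 1 + (45 − 1)·0.343 = 1 + 15.092 = 16.092.
n_eff = 6975 / 16.092 = 433.45.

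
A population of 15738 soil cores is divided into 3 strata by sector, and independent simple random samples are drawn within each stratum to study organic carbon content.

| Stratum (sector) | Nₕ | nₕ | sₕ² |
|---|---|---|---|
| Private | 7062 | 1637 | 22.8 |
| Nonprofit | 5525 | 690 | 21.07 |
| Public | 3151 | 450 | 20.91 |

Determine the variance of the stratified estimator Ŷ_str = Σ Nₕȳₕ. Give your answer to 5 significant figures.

Var(Ŷ_str) = Σₕ Nₕ²(1 − fₕ)sₕ²/nₕ.
Private: 7062²·(1 − 1637/7062)·22.8/1637 = 533597.3.
Nonprofit: 5525²·(1 − 690/5525)·21.07/690 = 815725.81.
Public: 3151²·(1 − 450/3151)·20.91/450 = 395470.88.
Sum = 1.744794 × 10^6.

1.7448 × 10^6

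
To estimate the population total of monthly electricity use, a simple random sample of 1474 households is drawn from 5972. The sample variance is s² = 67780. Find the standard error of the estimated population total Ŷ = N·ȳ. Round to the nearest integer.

35146

Var(Ŷ) = N²·Var(ȳ) = N²·(1 − n/N)·s²/n.
f = 1474/5972 = 0.24681849; Var(ȳ) = 0.75318151·67780/1474 = 34.634086.
Var(Ŷ) = 5972² · 34.634086 = 1.2352172 × 10^9.
SE(Ŷ) = √(1.2352172 × 10^9) = 35146.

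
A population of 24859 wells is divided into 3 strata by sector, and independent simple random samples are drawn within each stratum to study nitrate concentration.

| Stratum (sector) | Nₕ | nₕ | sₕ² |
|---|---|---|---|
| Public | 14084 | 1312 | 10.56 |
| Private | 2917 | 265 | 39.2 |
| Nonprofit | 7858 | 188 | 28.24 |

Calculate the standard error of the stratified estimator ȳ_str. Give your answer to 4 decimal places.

0.1373

Var(ȳ_str) = Σₕ Wₕ²(1 − fₕ)sₕ²/nₕ with Wₕ = Nₕ/N, N = 24859.
Public: Wₕ = 0.56655537; term = 0.56655537²·(1 − 0.09315535)·10.56/1312 = 0.0023428674.
Private: Wₕ = 0.11734181; term = 0.11734181²·(1 − 0.09084676)·39.2/265 = 0.001851752.
Nonprofit: Wₕ = 0.31610282; term = 0.31610282²·(1 − 0.02392466)·28.24/188 = 0.014650314.
Sum = 0.018844933.
SE = √(0.018844933) = 0.1373.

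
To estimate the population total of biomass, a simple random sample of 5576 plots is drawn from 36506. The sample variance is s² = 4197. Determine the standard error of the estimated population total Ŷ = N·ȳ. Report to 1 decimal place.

Var(Ŷ) = N²·Var(ȳ) = N²·(1 − n/N)·s²/n.
f = 5576/36506 = 0.15274202; Var(ȳ) = 0.84725798·4197/5576 = 0.6377227.
Var(Ŷ) = 36506² · 0.6377227 = 8.4988541 × 10^8.
SE(Ŷ) = √(8.4988541 × 10^8) = 29152.8.

29152.8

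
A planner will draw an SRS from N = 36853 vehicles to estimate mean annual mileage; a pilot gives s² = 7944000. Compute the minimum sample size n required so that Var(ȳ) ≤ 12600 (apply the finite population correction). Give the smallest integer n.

Without fpc, n₀ = s²/D = 7944000/12600 = 630.4762.
With fpc, (1 − n/N)·s²/n ≤ D requires n ≥ n₀/(1 + n₀/N) = 630.4762/(1 + 630.4762/36853) = 619.8715.
Rounding up, n = 620.

620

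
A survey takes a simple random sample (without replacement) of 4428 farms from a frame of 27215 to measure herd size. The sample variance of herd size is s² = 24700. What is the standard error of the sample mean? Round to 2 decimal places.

2.16

Under SRS without replacement, Var(ȳ) = (1 − f)·s²/n with f = n/N = 4428/27215 = 0.16270439.
Var(ȳ) = (1 − 0.16270439)·24700/4428 = 0.83729561·5.5781391 = 4.6705514.
SE(ȳ) = √(4.6705514) = 2.16.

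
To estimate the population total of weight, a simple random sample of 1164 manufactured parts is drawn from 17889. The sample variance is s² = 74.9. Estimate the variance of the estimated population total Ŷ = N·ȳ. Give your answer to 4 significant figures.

Var(Ŷ) = N²·Var(ȳ) = N²·(1 − n/N)·s²/n.
f = 1164/17889 = 0.06506792; Var(ȳ) = 0.93493208·74.9/1164 = 0.060160149.
Var(Ŷ) = 17889² · 0.060160149 = 1.925223 × 10^7.

1.925 × 10^7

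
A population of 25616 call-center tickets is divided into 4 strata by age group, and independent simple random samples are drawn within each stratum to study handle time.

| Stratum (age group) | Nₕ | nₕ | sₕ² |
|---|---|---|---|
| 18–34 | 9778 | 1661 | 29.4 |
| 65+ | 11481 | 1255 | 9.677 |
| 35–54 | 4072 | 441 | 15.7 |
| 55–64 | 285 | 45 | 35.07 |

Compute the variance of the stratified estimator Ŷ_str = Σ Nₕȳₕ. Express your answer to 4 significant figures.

2.890 × 10^6

Var(Ŷ_str) = Σₕ Nₕ²(1 − fₕ)sₕ²/nₕ.
18–34: 9778²·(1 − 1661/9778)·29.4/1661 = 1.4048284 × 10^6.
65+: 11481²·(1 − 1255/11481)·9.677/1255 = 905279.16.
35–54: 4072²·(1 − 441/4072)·15.7/441 = 526374.79.
55–64: 285²·(1 − 45/285)·35.07/45 = 53306.4.
Sum = 2.8897888 × 10^6.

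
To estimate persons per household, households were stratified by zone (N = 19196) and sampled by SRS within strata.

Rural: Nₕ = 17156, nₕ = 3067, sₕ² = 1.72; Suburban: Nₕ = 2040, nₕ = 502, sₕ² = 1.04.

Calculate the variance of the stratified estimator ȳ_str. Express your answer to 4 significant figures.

3.855 × 10^-4

Var(ȳ_str) = Σₕ Wₕ²(1 − fₕ)sₕ²/nₕ with Wₕ = Nₕ/N, N = 19196.
Rural: Wₕ = 0.89372786; term = 0.89372786²·(1 − 0.17877128)·1.72/3067 = 3.6786578 × 10^-4.
Suburban: Wₕ = 0.10627214; term = 0.10627214²·(1 − 0.24607843)·1.04/502 = 1.763984 × 10^-5.
Sum = 3.8550562 × 10^-4.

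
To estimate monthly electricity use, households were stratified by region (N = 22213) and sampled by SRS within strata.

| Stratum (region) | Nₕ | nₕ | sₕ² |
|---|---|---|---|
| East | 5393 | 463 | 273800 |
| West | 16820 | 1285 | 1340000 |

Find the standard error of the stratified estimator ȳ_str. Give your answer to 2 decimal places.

24.17

Var(ȳ_str) = Σₕ Wₕ²(1 − fₕ)sₕ²/nₕ with Wₕ = Nₕ/N, N = 22213.
East: Wₕ = 0.24278576; term = 0.24278576²·(1 − 0.08585203)·273800/463 = 31.865105.
West: Wₕ = 0.75721424; term = 0.75721424²·(1 − 0.07639715)·1340000/1285 = 552.23571.
Sum = 584.10082.
SE = √(584.10082) = 24.17.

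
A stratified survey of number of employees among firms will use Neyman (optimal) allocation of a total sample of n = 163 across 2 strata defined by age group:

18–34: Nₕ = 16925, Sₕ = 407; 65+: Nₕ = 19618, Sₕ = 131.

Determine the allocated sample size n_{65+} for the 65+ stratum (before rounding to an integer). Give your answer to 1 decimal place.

Neyman allocation: nₕ = n·NₕSₕ / Σⱼ NⱼSⱼ.
Σ NⱼSⱼ = 16925·407 + 19618·131 = 9.458433 × 10^6.
n_{65+} = 163·19618·131 / (9.458433 × 10^6) = 44.3.

44.3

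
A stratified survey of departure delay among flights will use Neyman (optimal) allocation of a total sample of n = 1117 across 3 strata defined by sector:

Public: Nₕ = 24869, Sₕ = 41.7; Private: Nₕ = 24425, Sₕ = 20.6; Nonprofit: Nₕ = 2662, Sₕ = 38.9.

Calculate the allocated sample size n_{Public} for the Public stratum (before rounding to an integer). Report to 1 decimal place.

704.7

Neyman allocation: nₕ = n·NₕSₕ / Σⱼ NⱼSⱼ.
Σ NⱼSⱼ = 24869·41.7 + 24425·20.6 + 2662·38.9 = 1.6437441 × 10^6.
n_{Public} = 1117·24869·41.7 / (1.6437441 × 10^6) = 704.7.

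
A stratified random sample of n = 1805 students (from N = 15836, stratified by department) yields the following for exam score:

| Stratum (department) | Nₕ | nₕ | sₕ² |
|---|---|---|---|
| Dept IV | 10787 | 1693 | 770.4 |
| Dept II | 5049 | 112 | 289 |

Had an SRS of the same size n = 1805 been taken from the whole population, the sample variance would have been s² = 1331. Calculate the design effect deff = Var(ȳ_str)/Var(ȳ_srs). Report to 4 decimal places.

Var(ȳ_str) = Σ Wₕ²(1−fₕ)sₕ²/nₕ with Wₕ = Nₕ/15836:
  Dept IV: (10787/15836)²·(1−1693/10787)·770.4/1693 = 0.17800162
  Dept II: (5049/15836)²·(1−112/5049)·289/112 = 0.25648226
  → Var(ȳ_str) = 0.43448388.
Var(ȳ_srs) = (1 − 1805/15836)·1331/1805 = 0.65334712.
deff = 0.43448388 / 0.65334712 = 0.6650.

0.6650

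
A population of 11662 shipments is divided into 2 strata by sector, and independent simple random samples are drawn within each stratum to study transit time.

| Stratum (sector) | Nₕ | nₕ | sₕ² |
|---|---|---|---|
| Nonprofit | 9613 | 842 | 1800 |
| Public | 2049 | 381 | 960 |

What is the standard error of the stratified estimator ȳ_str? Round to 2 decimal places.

1.18

Var(ȳ_str) = Σₕ Wₕ²(1 − fₕ)sₕ²/nₕ with Wₕ = Nₕ/N, N = 11662.
Nonprofit: Wₕ = 0.82430115; term = 0.82430115²·(1 − 0.08758972)·1800/842 = 1.325325.
Public: Wₕ = 0.17569885; term = 0.17569885²·(1 − 0.18594436)·960/381 = 0.063319604.
Sum = 1.3886446.
SE = √(1.3886446) = 1.18.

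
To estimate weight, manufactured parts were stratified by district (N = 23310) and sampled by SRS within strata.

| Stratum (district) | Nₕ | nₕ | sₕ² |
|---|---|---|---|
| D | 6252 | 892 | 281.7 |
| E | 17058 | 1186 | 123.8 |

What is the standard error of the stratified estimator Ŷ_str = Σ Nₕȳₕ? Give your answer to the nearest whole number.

Var(Ŷ_str) = Σₕ Nₕ²(1 − fₕ)sₕ²/nₕ.
D: 6252²·(1 − 892/6252)·281.7/892 = 1.0582926 × 10^7.
E: 17058²·(1 − 1186/17058)·123.8/1186 = 2.8261533 × 10^7.
Sum = 3.8844459 × 10^7.
SE = √(3.8844459 × 10^7) = 6233.

6233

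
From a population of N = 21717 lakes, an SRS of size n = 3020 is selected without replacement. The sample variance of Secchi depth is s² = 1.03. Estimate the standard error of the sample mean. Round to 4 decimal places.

0.0171

Under SRS without replacement, Var(ȳ) = (1 − f)·s²/n with f = n/N = 3020/21717 = 0.13906156.
Var(ȳ) = (1 − 0.13906156)·1.03/3020 = 0.86093844·3.410596 × 10^-4 = 2.9363132 × 10^-4.
SE(ȳ) = √(2.9363132 × 10^-4) = 0.0171.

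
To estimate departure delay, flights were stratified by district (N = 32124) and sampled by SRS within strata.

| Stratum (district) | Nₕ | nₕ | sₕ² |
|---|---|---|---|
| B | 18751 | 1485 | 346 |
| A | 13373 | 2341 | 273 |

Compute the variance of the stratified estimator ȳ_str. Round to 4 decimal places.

Var(ȳ_str) = Σₕ Wₕ²(1 − fₕ)sₕ²/nₕ with Wₕ = Nₕ/N, N = 32124.
B: Wₕ = 0.58370689; term = 0.58370689²·(1 − 0.07919578)·346/1485 = 0.073098183.
A: Wₕ = 0.41629311; term = 0.41629311²·(1 − 0.17505421)·273/2341 = 0.0166719.
Sum = 0.089770083.

0.0898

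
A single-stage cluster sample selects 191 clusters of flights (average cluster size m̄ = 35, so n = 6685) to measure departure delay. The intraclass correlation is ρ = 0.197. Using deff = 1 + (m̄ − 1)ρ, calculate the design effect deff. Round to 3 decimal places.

deff = 1 + (35 − 1)·0.197 = 1 + 6.698 = 7.698.

7.698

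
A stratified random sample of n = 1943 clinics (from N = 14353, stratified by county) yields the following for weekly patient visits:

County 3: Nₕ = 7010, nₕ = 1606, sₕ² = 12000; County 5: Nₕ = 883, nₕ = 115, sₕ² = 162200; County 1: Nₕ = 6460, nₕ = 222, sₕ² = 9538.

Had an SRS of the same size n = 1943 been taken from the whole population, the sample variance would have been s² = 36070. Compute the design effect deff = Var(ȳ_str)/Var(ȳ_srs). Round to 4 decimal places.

0.8985

Var(ȳ_str) = Σ Wₕ²(1−fₕ)sₕ²/nₕ with Wₕ = Nₕ/14353:
  County 3: (7010/14353)²·(1−1606/7010)·12000/1606 = 1.3739904
  County 5: (883/14353)²·(1−115/883)·162200/115 = 4.6429025
  County 1: (6460/14353)²·(1−222/6460)·9538/222 = 8.4042094
  → Var(ȳ_str) = 14.421102.
Var(ȳ_srs) = (1 − 1943/14353)·36070/1943 = 16.051013.
deff = 14.421102 / 16.051013 = 0.8985.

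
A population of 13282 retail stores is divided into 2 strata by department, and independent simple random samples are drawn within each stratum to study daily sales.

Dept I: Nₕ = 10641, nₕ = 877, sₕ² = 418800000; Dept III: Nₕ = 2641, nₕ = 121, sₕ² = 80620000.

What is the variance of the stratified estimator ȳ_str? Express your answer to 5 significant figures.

306380

Var(ȳ_str) = Σₕ Wₕ²(1 − fₕ)sₕ²/nₕ with Wₕ = Nₕ/N, N = 13282.
Dept I: Wₕ = 0.80115946; term = 0.80115946²·(1 − 0.08241707)·418800000/877 = 281248.58.
Dept III: Wₕ = 0.19884054; term = 0.19884054²·(1 − 0.04581598)·80620000/121 = 25136.188.
Sum = 306384.77.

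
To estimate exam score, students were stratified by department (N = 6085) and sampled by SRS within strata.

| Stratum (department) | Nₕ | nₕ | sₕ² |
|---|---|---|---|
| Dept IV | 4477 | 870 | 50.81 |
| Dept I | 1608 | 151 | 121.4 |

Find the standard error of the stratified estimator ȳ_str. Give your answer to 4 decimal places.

0.2763

Var(ȳ_str) = Σₕ Wₕ²(1 − fₕ)sₕ²/nₕ with Wₕ = Nₕ/N, N = 6085.
Dept IV: Wₕ = 0.73574363; term = 0.73574363²·(1 − 0.19432656)·50.81/870 = 0.025470766.
Dept I: Wₕ = 0.26425637; term = 0.26425637²·(1 − 0.09390547)·121.4/151 = 0.050870519.
Sum = 0.076341285.
SE = √(0.076341285) = 0.2763.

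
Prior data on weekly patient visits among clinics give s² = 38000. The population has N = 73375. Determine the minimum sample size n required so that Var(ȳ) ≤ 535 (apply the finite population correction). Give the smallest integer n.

71

Without fpc, n₀ = s²/D = 38000/535 = 71.0280.
With fpc, (1 − n/N)·s²/n ≤ D requires n ≥ n₀/(1 + n₀/N) = 71.0280/(1 + 71.0280/73375) = 70.9593.
Rounding up, n = 71.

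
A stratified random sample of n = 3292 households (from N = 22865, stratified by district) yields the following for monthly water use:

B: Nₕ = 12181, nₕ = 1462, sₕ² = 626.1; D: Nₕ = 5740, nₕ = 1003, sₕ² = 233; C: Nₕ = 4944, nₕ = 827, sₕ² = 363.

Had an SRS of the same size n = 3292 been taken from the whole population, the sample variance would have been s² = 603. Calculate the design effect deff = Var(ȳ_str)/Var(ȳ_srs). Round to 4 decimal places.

Var(ȳ_str) = Σ Wₕ²(1−fₕ)sₕ²/nₕ with Wₕ = Nₕ/22865:
  B: (12181/22865)²·(1−1462/12181)·626.1/1462 = 0.10695255
  D: (5740/22865)²·(1−1003/5740)·233/1003 = 0.012081695
  C: (4944/22865)²·(1−827/4944)·363/827 = 0.017089054
  → Var(ȳ_str) = 0.1361233.
Var(ȳ_srs) = (1 − 3292/22865)·603/3292 = 0.15679914.
deff = 0.1361233 / 0.15679914 = 0.8681.

0.8681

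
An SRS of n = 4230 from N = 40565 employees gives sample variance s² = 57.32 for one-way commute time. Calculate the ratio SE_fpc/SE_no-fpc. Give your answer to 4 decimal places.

0.9464

f = n/N = 4230/40565 = 0.10427709.
SE_no-fpc = √(s²/n) = 0.11640802; SE_fpc = √((1−f)s²/n) = 0.11017162.
Ratio = √(1−f) = 0.94642639.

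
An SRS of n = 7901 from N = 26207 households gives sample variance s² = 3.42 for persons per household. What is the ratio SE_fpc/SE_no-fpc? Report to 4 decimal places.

f = n/N = 7901/26207 = 0.30148434.
SE_no-fpc = √(s²/n) = 0.020805206; SE_fpc = √((1−f)s²/n) = 0.017388419.
Ratio = √(1−f) = 0.83577250.

0.8358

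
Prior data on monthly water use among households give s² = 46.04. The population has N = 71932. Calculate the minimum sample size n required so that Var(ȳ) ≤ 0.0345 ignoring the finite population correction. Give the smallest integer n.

Without fpc, n₀ = s²/D = 46.04/0.0345 = 1334.4928.
Rounding up, n = 1335.

1335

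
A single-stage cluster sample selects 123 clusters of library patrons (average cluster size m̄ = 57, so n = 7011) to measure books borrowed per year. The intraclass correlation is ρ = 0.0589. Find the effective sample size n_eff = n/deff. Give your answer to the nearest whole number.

deff = 1 + (57 − 1)·0.0589 = 1 + 3.2984 = 4.2984.
n_eff = 7011 / 4.2984 = 1631.

1631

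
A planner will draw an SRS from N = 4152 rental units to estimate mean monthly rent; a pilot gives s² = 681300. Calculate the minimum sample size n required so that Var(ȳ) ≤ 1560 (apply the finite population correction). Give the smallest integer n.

396

Without fpc, n₀ = s²/D = 681300/1560 = 436.7308.
With fpc, (1 − n/N)·s²/n ≤ D requires n ≥ n₀/(1 + n₀/N) = 436.7308/(1 + 436.7308/4152) = 395.1651.
Rounding up, n = 396.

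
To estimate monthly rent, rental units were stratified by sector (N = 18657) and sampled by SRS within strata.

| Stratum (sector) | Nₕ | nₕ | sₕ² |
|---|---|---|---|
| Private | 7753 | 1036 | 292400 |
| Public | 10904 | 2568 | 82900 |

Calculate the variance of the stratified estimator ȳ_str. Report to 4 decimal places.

Var(ȳ_str) = Σₕ Wₕ²(1 − fₕ)sₕ²/nₕ with Wₕ = Nₕ/N, N = 18657.
Private: Wₕ = 0.41555448; term = 0.41555448²·(1 − 0.13362569)·292400/1036 = 42.22592.
Public: Wₕ = 0.58444552; term = 0.58444552²·(1 − 0.23550990)·82900/2568 = 8.429842.
Sum = 50.655762.

50.6558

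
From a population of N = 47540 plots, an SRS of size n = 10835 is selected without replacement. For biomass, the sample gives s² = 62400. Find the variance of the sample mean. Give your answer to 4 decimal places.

4.4465

Under SRS without replacement, Var(ȳ) = (1 − f)·s²/n with f = n/N = 10835/47540 = 0.22791334.
Var(ȳ) = (1 − 0.22791334)·62400/10835 = 0.77208666·5.759114 = 4.4465351.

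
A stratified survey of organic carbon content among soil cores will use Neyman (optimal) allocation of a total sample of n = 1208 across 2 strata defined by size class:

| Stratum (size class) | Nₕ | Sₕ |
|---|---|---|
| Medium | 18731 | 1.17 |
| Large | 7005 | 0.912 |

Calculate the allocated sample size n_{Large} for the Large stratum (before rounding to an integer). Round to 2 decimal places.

272.66

Neyman allocation: nₕ = n·NₕSₕ / Σⱼ NⱼSⱼ.
Σ NⱼSⱼ = 18731·1.17 + 7005·0.912 = 28303.83.
n_{Large} = 1208·7005·0.912 / 28303.83 = 272.66.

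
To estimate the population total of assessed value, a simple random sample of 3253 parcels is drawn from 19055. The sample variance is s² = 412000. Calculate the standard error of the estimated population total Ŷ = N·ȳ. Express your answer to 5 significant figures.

195280

Var(Ŷ) = N²·Var(ȳ) = N²·(1 − n/N)·s²/n.
f = 3253/19055 = 0.17071635; Var(ȳ) = 0.82928365·412000/3253 = 105.0307.
Var(Ŷ) = 19055² · 105.0307 = 3.8135915 × 10^10.
SE(Ŷ) = √(3.8135915 × 10^10) = 195280.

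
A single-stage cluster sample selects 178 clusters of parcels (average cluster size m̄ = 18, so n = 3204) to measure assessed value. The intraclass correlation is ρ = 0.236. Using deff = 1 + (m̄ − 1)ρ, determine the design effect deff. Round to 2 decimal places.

deff = 1 + (18 − 1)·0.236 = 1 + 4.012 = 5.012.

5.01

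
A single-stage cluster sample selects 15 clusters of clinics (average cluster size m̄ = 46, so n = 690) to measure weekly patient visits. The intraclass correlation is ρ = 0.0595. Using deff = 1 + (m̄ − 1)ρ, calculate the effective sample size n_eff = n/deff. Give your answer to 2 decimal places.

deff = 1 + (46 − 1)·0.0595 = 1 + 2.6775 = 3.6775.
n_eff = 690 / 3.6775 = 187.63.

187.63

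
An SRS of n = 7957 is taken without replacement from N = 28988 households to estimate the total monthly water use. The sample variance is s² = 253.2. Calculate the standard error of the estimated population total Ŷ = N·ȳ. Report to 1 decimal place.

Var(Ŷ) = N²·Var(ȳ) = N²·(1 − n/N)·s²/n.
f = 7957/28988 = 0.27449289; Var(ȳ) = 0.72550711·253.2/7957 = 0.023086389.
Var(Ŷ) = 28988² · 0.023086389 = 1.9399588 × 10^7.
SE(Ŷ) = √(1.9399588 × 10^7) = 4404.5.

4404.5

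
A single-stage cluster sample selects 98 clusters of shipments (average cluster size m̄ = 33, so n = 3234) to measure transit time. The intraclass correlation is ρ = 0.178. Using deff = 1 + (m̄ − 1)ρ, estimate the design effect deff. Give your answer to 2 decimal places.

6.70

deff = 1 + (33 − 1)·0.178 = 1 + 5.696 = 6.696.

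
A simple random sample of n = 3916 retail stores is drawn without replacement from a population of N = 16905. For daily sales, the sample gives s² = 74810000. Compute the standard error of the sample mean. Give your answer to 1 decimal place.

121.2

Under SRS without replacement, Var(ȳ) = (1 − f)·s²/n with f = n/N = 3916/16905 = 0.23164744.
Var(ȳ) = (1 − 0.23164744)·74810000/3916 = 0.76835256·19103.677 = 14678.359.
SE(ȳ) = √(14678.359) = 121.2.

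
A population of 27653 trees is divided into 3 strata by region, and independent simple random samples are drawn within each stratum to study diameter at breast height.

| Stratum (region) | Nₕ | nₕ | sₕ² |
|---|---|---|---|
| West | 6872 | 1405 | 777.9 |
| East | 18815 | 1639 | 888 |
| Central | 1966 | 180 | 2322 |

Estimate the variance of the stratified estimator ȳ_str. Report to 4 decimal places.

Var(ȳ_str) = Σₕ Wₕ²(1 − fₕ)sₕ²/nₕ with Wₕ = Nₕ/N, N = 27653.
West: Wₕ = 0.24850830; term = 0.24850830²·(1 − 0.20445285)·777.9/1405 = 0.027201645.
East: Wₕ = 0.68039634; term = 0.68039634²·(1 − 0.08711135)·888/1639 = 0.22896851.
Central: Wₕ = 0.07109536; term = 0.07109536²·(1 − 0.09155646)·2322/180 = 0.059233879.
Sum = 0.31540403.

0.3154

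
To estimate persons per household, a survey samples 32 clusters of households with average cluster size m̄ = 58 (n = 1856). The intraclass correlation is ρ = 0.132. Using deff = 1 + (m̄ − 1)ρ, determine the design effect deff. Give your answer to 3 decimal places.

8.524

deff = 1 + (58 − 1)·0.132 = 1 + 7.524 = 8.524.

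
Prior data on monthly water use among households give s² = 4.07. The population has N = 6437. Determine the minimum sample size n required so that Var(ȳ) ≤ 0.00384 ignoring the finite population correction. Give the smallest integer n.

Without fpc, n₀ = s²/D = 4.07/0.00384 = 1059.8958.
Rounding up, n = 1060.

1060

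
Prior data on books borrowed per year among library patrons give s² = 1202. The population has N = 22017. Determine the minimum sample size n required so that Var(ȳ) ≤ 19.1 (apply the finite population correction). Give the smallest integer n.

63

Without fpc, n₀ = s²/D = 1202/19.1 = 62.9319.
With fpc, (1 − n/N)·s²/n ≤ D requires n ≥ n₀/(1 + n₀/N) = 62.9319/(1 + 62.9319/22017) = 62.7525.
Rounding up, n = 63.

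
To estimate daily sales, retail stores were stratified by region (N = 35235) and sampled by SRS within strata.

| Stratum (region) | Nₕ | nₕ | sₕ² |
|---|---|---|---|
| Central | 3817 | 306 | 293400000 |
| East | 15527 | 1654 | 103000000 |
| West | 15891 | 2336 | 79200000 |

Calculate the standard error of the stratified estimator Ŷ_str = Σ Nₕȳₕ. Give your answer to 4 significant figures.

Var(Ŷ_str) = Σₕ Nₕ²(1 − fₕ)sₕ²/nₕ.
Central: 3817²·(1 − 306/3817)·293400000/306 = 1.2849661 × 10^13.
East: 15527²·(1 − 1654/15527)·103000000/1654 = 1.3414042 × 10^13.
West: 15891²·(1 − 2336/15891)·79200000/2336 = 7.3030301 × 10^12.
Sum = 3.3566733 × 10^13.
SE = √(3.3566733 × 10^13) = 5.794 × 10^6.

5.794 × 10^6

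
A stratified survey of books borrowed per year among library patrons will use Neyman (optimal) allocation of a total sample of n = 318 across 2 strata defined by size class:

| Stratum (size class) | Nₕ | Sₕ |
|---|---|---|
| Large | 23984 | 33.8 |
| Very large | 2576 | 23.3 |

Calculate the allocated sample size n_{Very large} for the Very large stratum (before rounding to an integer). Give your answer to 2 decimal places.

21.92

Neyman allocation: nₕ = n·NₕSₕ / Σⱼ NⱼSⱼ.
Σ NⱼSⱼ = 23984·33.8 + 2576·23.3 = 870680.
n_{Very large} = 318·2576·23.3 / 870680 = 21.92.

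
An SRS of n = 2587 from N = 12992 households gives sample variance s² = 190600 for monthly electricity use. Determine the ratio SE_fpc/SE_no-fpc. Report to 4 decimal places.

0.8949

f = n/N = 2587/12992 = 0.19912254.
SE_no-fpc = √(s²/n) = 8.5834767; SE_fpc = √((1−f)s²/n) = 7.6815042.
Ratio = √(1−f) = 0.89491757.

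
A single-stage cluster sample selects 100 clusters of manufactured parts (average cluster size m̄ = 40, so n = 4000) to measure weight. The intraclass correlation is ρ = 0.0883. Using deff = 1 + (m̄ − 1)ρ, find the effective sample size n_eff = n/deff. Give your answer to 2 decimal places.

deff = 1 + (40 − 1)·0.0883 = 1 + 3.4437 = 4.4437.
n_eff = 4000 / 4.4437 = 900.15.

900.15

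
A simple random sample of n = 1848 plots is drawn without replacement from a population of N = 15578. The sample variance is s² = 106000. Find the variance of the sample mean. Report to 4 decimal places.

Under SRS without replacement, Var(ȳ) = (1 − f)·s²/n with f = n/N = 1848/15578 = 0.11862884.
Var(ȳ) = (1 − 0.11862884)·106000/1848 = 0.88137116·57.359307 = 50.55484.

50.5548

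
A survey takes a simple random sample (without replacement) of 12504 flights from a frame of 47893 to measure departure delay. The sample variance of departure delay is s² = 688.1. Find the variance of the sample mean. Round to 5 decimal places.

0.04066

Under SRS without replacement, Var(ȳ) = (1 − f)·s²/n with f = n/N = 12504/47893 = 0.26108200.
Var(ȳ) = (1 − 0.26108200)·688.1/12504 = 0.73891800·0.05503039 = 0.040662946.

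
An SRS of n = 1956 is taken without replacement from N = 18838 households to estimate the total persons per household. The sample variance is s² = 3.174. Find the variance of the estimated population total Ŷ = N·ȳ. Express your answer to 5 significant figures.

Var(Ŷ) = N²·Var(ȳ) = N²·(1 − n/N)·s²/n.
f = 1956/18838 = 0.10383268; Var(ȳ) = 0.89616732·3.174/1956 = 0.0014542102.
Var(Ŷ) = 18838² · 0.0014542102 = 516055.93.

516060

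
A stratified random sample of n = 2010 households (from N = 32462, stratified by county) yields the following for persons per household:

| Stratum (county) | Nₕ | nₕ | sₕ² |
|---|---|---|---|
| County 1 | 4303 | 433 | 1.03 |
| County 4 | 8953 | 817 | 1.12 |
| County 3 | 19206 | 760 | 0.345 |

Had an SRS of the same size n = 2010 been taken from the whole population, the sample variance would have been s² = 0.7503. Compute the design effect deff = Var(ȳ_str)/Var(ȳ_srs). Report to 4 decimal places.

Var(ȳ_str) = Σ Wₕ²(1−fₕ)sₕ²/nₕ with Wₕ = Nₕ/32462:
  County 1: (4303/32462)²·(1−433/4303)·1.03/433 = 3.7590759 × 10^-5
  County 4: (8953/32462)²·(1−817/8953)·1.12/817 = 9.4759976 × 10^-5
  County 3: (19206/32462)²·(1−760/19206)·0.345/760 = 1.526139 × 10^-4
  → Var(ȳ_str) = 2.8496464 × 10^-4.
Var(ȳ_srs) = (1 − 2010/32462)·0.7503/2010 = 3.501704 × 10^-4.
deff = (2.8496464 × 10^-4) / (3.501704 × 10^-4) = 0.8138.

0.8138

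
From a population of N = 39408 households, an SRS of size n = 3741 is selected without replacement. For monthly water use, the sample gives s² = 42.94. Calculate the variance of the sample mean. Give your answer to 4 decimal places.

Under SRS without replacement, Var(ȳ) = (1 − f)·s²/n with f = n/N = 3741/39408 = 0.09492996.
Var(ȳ) = (1 − 0.09492996)·42.94/3741 = 0.90507004·0.011478214 = 0.010388588.

0.0104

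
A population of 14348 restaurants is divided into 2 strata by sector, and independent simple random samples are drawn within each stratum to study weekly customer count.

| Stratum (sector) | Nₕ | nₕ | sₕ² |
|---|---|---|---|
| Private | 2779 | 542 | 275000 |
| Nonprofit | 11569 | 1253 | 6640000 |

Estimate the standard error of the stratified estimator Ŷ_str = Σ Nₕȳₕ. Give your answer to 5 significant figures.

Var(Ŷ_str) = Σₕ Nₕ²(1 − fₕ)sₕ²/nₕ.
Private: 2779²·(1 − 542/2779)·275000/542 = 3.1541906 × 10^9.
Nonprofit: 11569²·(1 − 1253/11569)·6640000/1253 = 6.3244704 × 10^11.
Sum = 6.3560123 × 10^11.
SE = √(6.3560123 × 10^11) = 797250.

797250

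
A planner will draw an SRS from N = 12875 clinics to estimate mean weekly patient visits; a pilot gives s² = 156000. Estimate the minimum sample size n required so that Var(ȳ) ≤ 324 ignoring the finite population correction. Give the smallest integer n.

Without fpc, n₀ = s²/D = 156000/324 = 481.4815.
Rounding up, n = 482.

482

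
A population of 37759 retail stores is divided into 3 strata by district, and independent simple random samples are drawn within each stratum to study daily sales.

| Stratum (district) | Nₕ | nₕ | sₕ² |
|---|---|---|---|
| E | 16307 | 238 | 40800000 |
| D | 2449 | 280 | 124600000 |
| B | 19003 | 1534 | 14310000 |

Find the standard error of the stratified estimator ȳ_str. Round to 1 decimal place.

Var(ȳ_str) = Σₕ Wₕ²(1 − fₕ)sₕ²/nₕ with Wₕ = Nₕ/N, N = 37759.
E: Wₕ = 0.43187055; term = 0.43187055²·(1 − 0.01459496)·40800000/238 = 31506.863.
D: Wₕ = 0.06485871; term = 0.06485871²·(1 − 0.11433238)·124600000/280 = 1657.9345.
B: Wₕ = 0.50327074; term = 0.50327074²·(1 − 0.08072410)·14310000/1534 = 2172.0185.
Sum = 35336.816.
SE = √(35336.816) = 188.0.

188.0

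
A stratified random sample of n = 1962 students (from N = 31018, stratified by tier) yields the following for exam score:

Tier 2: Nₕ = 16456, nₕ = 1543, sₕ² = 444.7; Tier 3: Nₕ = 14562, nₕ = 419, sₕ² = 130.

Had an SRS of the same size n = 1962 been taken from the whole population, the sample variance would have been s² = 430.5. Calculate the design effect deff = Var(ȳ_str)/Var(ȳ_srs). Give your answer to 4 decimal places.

0.6808

Var(ȳ_str) = Σ Wₕ²(1−fₕ)sₕ²/nₕ with Wₕ = Nₕ/31018:
  Tier 2: (16456/31018)²·(1−1543/16456)·444.7/1543 = 0.073512792
  Tier 3: (14562/31018)²·(1−419/14562)·130/419 = 0.066414715
  → Var(ȳ_str) = 0.13992751.
Var(ȳ_srs) = (1 − 1962/31018)·430.5/1962 = 0.20553992.
deff = 0.13992751 / 0.20553992 = 0.6808.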